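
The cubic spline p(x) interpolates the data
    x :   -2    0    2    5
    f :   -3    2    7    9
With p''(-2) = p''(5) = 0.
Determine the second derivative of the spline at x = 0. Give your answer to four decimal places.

0.2895

Write M_i for p''(x_i). With h_i = 2, 2, 3 and divided differences Δ_i = 5/2, 5/2, 2/3, the continuity of p' gives the tridiagonal system
  2·M_0 + 8·M_1 + 2·M_2 = 6(Δ_1 - Δ_0) = 0
  2·M_1 + 10·M_2 + 3·M_3 = 6(Δ_2 - Δ_1) = -11
Natural end conditions: M_0 = M_3 = 0.
Solving: M_0 = 0, M_1 = 11/38, M_2 = -22/19, M_3 = 0.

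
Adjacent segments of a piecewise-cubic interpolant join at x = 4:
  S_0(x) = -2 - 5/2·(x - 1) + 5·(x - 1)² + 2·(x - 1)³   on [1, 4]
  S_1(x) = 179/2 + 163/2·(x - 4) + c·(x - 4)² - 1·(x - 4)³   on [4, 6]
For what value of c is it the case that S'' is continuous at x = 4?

23

S_0''(x) = 10 + 12·(x - 1), so S_0''(4) = 46. On the right, S_1''(4) = 2c, so c = 23.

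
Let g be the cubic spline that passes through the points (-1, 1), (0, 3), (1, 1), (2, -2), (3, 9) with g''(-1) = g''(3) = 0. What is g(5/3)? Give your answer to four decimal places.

Put σ_i = g'' at the i-th knot. Here h = (1, 1, 1, 1) and Δ = (2, -2, -3, 11), so the interior equations h_(i-1)·σ_(i-1) + 2(h_(i-1)+h_i)·σ_i + h_i·σ_(i+1) = 6(Δ_i − Δ_(i-1)) read
  1·σ_0 + 4·σ_1 + 1·σ_2 = 6(Δ_1 - Δ_0) = -24
  1·σ_1 + 4·σ_2 + 1·σ_3 = 6(Δ_2 - Δ_1) = -6
  1·σ_2 + 4·σ_3 + 1·σ_4 = 6(Δ_3 - Δ_2) = 84
Natural end conditions: σ_0 = σ_4 = 0.
Solving the tridiagonal system: σ_0 = 0, σ_1 = -9/2, σ_2 = -6, σ_3 = 45/2, σ_4 = 0.
On [1, 2], g(t) = 1 - 19/4·(t - 1) - 3·(t - 1)² + 19/4·(t - 1)³.
With (t - 1) = 2/3: g(5/3) = -113/54.

-2.0926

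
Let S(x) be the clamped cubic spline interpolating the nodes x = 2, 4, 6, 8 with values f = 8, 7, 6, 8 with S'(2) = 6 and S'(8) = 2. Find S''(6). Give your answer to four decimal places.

With M_i denoting the second derivative at x_i, h_i = 2, 2, 2, and Δ_i = (y_(i+1) − y_i)/h_i = -1/2, -1/2, 1:
  2·M_0 + 8·M_1 + 2·M_2 = 6(Δ_1 - Δ_0) = 0
  2·M_1 + 8·M_2 + 2·M_3 = 6(Δ_2 - Δ_1) = 9
Clamped end conditions give two more equations: 2h_0·M_0 + h_0·M_1 = 6(Δ_0 - S'(2)) = -39 and h_2·M_2 + 2h_2·M_3 = 6(S'(8) - Δ_2) = 6.
Solving the tridiagonal system: M_0 = -167/15, M_1 = 83/30, M_2 = 1/15, M_3 = 22/15.

0.0667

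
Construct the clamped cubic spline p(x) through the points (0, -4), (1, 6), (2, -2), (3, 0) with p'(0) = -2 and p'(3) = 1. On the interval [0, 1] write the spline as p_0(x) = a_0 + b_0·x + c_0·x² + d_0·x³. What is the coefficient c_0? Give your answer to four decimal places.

30.6000

With σ_i denoting the second derivative at x_i, h_i = 1, 1, 1, and Δ_i = (y_(i+1) − y_i)/h_i = 10, -8, 2:
  1·σ_0 + 4·σ_1 + 1·σ_2 = 6(Δ_1 - Δ_0) = -108
  1·σ_1 + 4·σ_2 + 1·σ_3 = 6(Δ_2 - Δ_1) = 60
Clamped end conditions give two more equations: 2h_0·σ_0 + h_0·σ_1 = 6(Δ_0 - p'(0)) = 72 and h_2·σ_2 + 2h_2·σ_3 = 6(p'(3) - Δ_2) = -6.
Solving: σ_0 = 306/5, σ_1 = -252/5, σ_2 = 162/5, σ_3 = -96/5.
On [0, 1], with p_0(x) = a_0 + b_0·x + c_0·x² + d_0·x³: c_0 = σ_0/2 = 153/5, d_0 = (σ_1 - σ_0)/(6h_0) = -93/5, b_0 = Δ_0 - h_0(2σ_0 + σ_1)/6 = -2.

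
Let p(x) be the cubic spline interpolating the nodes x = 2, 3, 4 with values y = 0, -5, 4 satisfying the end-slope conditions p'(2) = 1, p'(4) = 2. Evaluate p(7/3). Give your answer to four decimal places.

-1.3148

Put M_i = p'' at the i-th knot. Here h = (1, 1) and Δ = (-5, 9), so the interior equations h_(i-1)·M_(i-1) + 2(h_(i-1)+h_i)·M_i + h_i·M_(i+1) = 6(Δ_i − Δ_(i-1)) read
  1·M_0 + 4·M_1 + 1·M_2 = 6(Δ_1 - Δ_0) = 84
Clamped end conditions give two more equations: 2h_0·M_0 + h_0·M_1 = 6(Δ_0 - p'(2)) = -36 and h_1·M_1 + 2h_1·M_2 = 6(p'(4) - Δ_1) = -42.
Forward elimination and back-substitution give M_0 = -77/2, M_1 = 41, M_2 = -83/2.
On [2, 3], p(x) = 0 + 1·(x - 2) - 77/4·(x - 2)² + 53/4·(x - 2)³.
With (x - 2) = 1/3: p(7/3) = -71/54.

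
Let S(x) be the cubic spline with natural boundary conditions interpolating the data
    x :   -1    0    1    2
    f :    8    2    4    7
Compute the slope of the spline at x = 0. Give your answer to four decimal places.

-1.8667

With M_i denoting the second derivative at x_i, h_i = 1, 1, 1, and Δ_i = (y_(i+1) − y_i)/h_i = -6, 2, 3:
  1·M_0 + 4·M_1 + 1·M_2 = 6(Δ_1 - Δ_0) = 48
  1·M_1 + 4·M_2 + 1·M_3 = 6(Δ_2 - Δ_1) = 6
Natural end conditions: M_0 = M_3 = 0.
Hence M_0 = 0, M_1 = 62/5, M_2 = -8/5, M_3 = 0.
On [0, 1], S'(x) = b_1 + 2c_1·x + 3d_1·x² with b_1 = Δ_1 - h_1(2M_1 + M_2)/6 = -28/15, c_1 = M_1/2 = 31/5, d_1 = (M_2 - M_1)/(6h_1) = -7/3. So S'(0) = -28/15.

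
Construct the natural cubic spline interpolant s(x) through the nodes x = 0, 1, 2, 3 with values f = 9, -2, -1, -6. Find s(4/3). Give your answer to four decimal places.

-2.2889

Put M_i = s'' at the i-th knot. Here h = (1, 1, 1) and Δ = (-11, 1, -5), so the interior equations h_(i-1)·M_(i-1) + 2(h_(i-1)+h_i)·M_i + h_i·M_(i+1) = 6(Δ_i − Δ_(i-1)) read
  1·M_0 + 4·M_1 + 1·M_2 = 6(Δ_1 - Δ_0) = 72
  1·M_1 + 4·M_2 + 1·M_3 = 6(Δ_2 - Δ_1) = -36
Natural end conditions: M_0 = M_3 = 0.
Solving: M_0 = 0, M_1 = 108/5, M_2 = -72/5, M_3 = 0.
On [1, 2], s(x) = -2 - 19/5·(x - 1) + 54/5·(x - 1)² - 6·(x - 1)³.
With (x - 1) = 1/3: s(4/3) = -103/45.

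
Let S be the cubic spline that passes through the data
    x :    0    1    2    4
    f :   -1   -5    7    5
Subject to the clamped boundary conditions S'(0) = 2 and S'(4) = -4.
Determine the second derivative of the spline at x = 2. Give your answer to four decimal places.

Write M_i for S''(x_i). With h_i = 1, 1, 2 and divided differences Δ_i = -4, 12, -1, the continuity of S' gives the tridiagonal system
  1·M_0 + 4·M_1 + 1·M_2 = 6(Δ_1 - Δ_0) = 96
  1·M_1 + 6·M_2 + 2·M_3 = 6(Δ_2 - Δ_1) = -78
Clamped end conditions give two more equations: 2h_0·M_0 + h_0·M_1 = 6(Δ_0 - S'(0)) = -36 and h_2·M_2 + 2h_2·M_3 = 6(S'(4) - Δ_2) = -18.
Solving: M_0 = -411/11, M_1 = 426/11, M_2 = -237/11, M_3 = 69/11.

-21.5455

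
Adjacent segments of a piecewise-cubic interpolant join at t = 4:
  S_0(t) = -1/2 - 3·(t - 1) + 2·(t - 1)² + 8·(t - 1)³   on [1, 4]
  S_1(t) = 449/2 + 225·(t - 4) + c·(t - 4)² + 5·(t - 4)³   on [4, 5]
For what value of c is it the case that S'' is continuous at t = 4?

74

S_0''(t) = 4 + 48·(t - 1), so S_0''(4) = 148. On the right, S_1''(4) = 2c, so c = 74.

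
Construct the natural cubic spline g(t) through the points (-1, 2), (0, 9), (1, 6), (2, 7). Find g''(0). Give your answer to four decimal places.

-17.6000

Let M_i = g''(x_i). Step sizes h_i = 1, 1, 1; slopes of the chords Δ_i = (y_(i+1) - y_i)/h_i = 7, -3, 1.
  1·M_0 + 4·M_1 + 1·M_2 = 6(Δ_1 - Δ_0) = -60
  1·M_1 + 4·M_2 + 1·M_3 = 6(Δ_2 - Δ_1) = 24
Natural end conditions: M_0 = M_3 = 0.
Hence M_0 = 0, M_1 = -88/5, M_2 = 52/5, M_3 = 0.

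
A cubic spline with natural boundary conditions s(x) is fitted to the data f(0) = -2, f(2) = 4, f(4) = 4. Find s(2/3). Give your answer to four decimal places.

0.4444

Write M_i for s''(x_i). With h_i = 2, 2 and divided differences Δ_i = 3, 0, the continuity of s' gives the tridiagonal system
  2·M_0 + 8·M_1 + 2·M_2 = 6(Δ_1 - Δ_0) = -18
Natural end conditions: M_0 = M_2 = 0.
Solving: M_0 = 0, M_1 = -9/4, M_2 = 0.
On [0, 2], s(x) = -2 + 15/4·x + 0·x² - 3/16·x³.
With x = 2/3: s(2/3) = 4/9.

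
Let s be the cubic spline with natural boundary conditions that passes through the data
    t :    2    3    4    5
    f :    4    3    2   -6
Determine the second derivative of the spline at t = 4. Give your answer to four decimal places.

-11.2000

With M_i denoting the second derivative at x_i, h_i = 1, 1, 1, and Δ_i = (y_(i+1) − y_i)/h_i = -1, -1, -8:
  1·M_0 + 4·M_1 + 1·M_2 = 6(Δ_1 - Δ_0) = 0
  1·M_1 + 4·M_2 + 1·M_3 = 6(Δ_2 - Δ_1) = -42
Natural end conditions: M_0 = M_3 = 0.
Solving the tridiagonal system: M_0 = 0, M_1 = 14/5, M_2 = -56/5, M_3 = 0.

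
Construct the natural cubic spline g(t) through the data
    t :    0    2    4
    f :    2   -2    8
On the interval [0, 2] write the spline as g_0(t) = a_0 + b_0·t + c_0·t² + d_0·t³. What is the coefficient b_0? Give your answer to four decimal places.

-3.7500

Write M_i for g''(x_i). With h_i = 2, 2 and divided differences Δ_i = -2, 5, the continuity of g' gives the tridiagonal system
  2·M_0 + 8·M_1 + 2·M_2 = 6(Δ_1 - Δ_0) = 42
Natural end conditions: M_0 = M_2 = 0.
Hence M_0 = 0, M_1 = 21/4, M_2 = 0.
On [0, 2], with g_0(t) = a_0 + b_0·t + c_0·t² + d_0·t³: c_0 = M_0/2 = 0, d_0 = (M_1 - M_0)/(6h_0) = 7/16, b_0 = Δ_0 - h_0(2M_0 + M_1)/6 = -15/4.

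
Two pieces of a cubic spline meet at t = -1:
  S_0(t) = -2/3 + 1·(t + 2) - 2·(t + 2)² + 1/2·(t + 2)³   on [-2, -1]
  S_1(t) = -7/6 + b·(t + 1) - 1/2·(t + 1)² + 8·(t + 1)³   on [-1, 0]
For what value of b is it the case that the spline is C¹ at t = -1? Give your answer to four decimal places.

S_0'(t) = 1 - 4·(t + 2) + 3/2·(t + 2)², so S_0'(-1) = -3/2. On the right, S_1'(-1) = b, so b = -3/2.

-1.5000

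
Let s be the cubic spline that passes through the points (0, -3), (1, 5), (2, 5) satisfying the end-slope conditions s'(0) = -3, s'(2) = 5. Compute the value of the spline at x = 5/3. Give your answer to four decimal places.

With σ_i denoting the second derivative at x_i, h_i = 1, 1, and Δ_i = (y_(i+1) − y_i)/h_i = 8, 0:
  1·σ_0 + 4·σ_1 + 1·σ_2 = 6(Δ_1 - Δ_0) = -48
Clamped end conditions give two more equations: 2h_0·σ_0 + h_0·σ_1 = 6(Δ_0 - s'(0)) = 66 and h_1·σ_1 + 2h_1·σ_2 = 6(s'(2) - Δ_1) = 30.
Forward elimination and back-substitution give σ_0 = 49, σ_1 = -32, σ_2 = 31.
On [1, 2], s(x) = 5 + 11/2·(x - 1) - 16·(x - 1)² + 21/2·(x - 1)³.
With (x - 1) = 2/3: s(5/3) = 14/3.

4.6667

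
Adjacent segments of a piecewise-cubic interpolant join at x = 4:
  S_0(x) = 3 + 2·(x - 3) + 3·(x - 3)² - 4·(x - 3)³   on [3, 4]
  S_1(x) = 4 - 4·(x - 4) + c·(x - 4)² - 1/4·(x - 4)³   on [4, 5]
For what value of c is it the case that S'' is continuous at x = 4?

-9

S_0''(x) = 6 - 24·(x - 3), so S_0''(4) = -18. On the right, S_1''(4) = 2c, so c = -9.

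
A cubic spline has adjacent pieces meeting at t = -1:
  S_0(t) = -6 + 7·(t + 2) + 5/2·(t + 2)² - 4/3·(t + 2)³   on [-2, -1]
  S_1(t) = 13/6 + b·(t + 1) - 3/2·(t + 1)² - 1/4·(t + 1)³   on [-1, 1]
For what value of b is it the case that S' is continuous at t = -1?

S_0'(t) = 7 + 5·(t + 2) - 4·(t + 2)², so S_0'(-1) = 8. On the right, S_1'(-1) = b, so b = 8.

8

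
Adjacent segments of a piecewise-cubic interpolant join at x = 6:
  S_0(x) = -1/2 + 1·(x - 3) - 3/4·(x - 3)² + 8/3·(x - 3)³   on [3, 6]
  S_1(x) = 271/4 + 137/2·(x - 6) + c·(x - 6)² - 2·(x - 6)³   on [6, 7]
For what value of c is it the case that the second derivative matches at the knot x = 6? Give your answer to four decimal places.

S_0''(x) = -3/2 + 16·(x - 3), so S_0''(6) = 93/2. On the right, S_1''(6) = 2c, so c = 93/4.

23.2500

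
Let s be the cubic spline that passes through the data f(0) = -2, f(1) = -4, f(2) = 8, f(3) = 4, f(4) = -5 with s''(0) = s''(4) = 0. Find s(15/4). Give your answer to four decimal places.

With m_i denoting the second derivative at x_i, h_i = 1, 1, 1, 1, and Δ_i = (y_(i+1) − y_i)/h_i = -2, 12, -4, -9:
  1·m_0 + 4·m_1 + 1·m_2 = 6(Δ_1 - Δ_0) = 84
  1·m_1 + 4·m_2 + 1·m_3 = 6(Δ_2 - Δ_1) = -96
  1·m_2 + 4·m_3 + 1·m_4 = 6(Δ_3 - Δ_2) = -30
Natural end conditions: m_0 = m_4 = 0.
Forward elimination and back-substitution give m_0 = 0, m_1 = 807/28, m_2 = -219/7, m_3 = 9/28, m_4 = 0.
On [3, 4], s(t) = 4 - 255/28·(t - 3) + 9/56·(t - 3)² - 3/56·(t - 3)³.
With (t - 3) = 3/4: s(15/4) = -9901/3584.

-2.7626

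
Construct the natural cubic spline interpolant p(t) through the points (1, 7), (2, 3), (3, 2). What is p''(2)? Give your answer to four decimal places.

4.5000

Put M_i = p'' at the i-th knot. Here h = (1, 1) and Δ = (-4, -1), so the interior equations h_(i-1)·M_(i-1) + 2(h_(i-1)+h_i)·M_i + h_i·M_(i+1) = 6(Δ_i − Δ_(i-1)) read
  1·M_0 + 4·M_1 + 1·M_2 = 6(Δ_1 - Δ_0) = 18
Natural end conditions: M_0 = M_2 = 0.
Forward elimination and back-substitution give M_0 = 0, M_1 = 9/2, M_2 = 0.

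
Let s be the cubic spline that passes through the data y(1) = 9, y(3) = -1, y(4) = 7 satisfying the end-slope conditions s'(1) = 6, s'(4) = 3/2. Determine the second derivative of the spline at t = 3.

29

Put m_i = s'' at the i-th knot. Here h = (2, 1) and Δ = (-5, 8), so the interior equations h_(i-1)·m_(i-1) + 2(h_(i-1)+h_i)·m_i + h_i·m_(i+1) = 6(Δ_i − Δ_(i-1)) read
  2·m_0 + 6·m_1 + 1·m_2 = 6(Δ_1 - Δ_0) = 78
Clamped end conditions give two more equations: 2h_0·m_0 + h_0·m_1 = 6(Δ_0 - s'(1)) = -66 and h_1·m_1 + 2h_1·m_2 = 6(s'(4) - Δ_1) = -39.
Hence m_0 = -31, m_1 = 29, m_2 = -34.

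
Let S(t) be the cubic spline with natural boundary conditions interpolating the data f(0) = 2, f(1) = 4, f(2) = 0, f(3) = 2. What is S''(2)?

12

Write M_i for S''(x_i). With h_i = 1, 1, 1 and divided differences Δ_i = 2, -4, 2, the continuity of S' gives the tridiagonal system
  1·M_0 + 4·M_1 + 1·M_2 = 6(Δ_1 - Δ_0) = -36
  1·M_1 + 4·M_2 + 1·M_3 = 6(Δ_2 - Δ_1) = 36
Natural end conditions: M_0 = M_3 = 0.
Hence M_0 = 0, M_1 = -12, M_2 = 12, M_3 = 0.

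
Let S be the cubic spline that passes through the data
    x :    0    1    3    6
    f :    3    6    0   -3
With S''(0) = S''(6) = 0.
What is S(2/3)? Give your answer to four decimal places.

5.4233

Write m_i for S''(x_i). With h_i = 1, 2, 3 and divided differences Δ_i = 3, -3, -1, the continuity of S' gives the tridiagonal system
  1·m_0 + 6·m_1 + 2·m_2 = 6(Δ_1 - Δ_0) = -36
  2·m_1 + 10·m_2 + 3·m_3 = 6(Δ_2 - Δ_1) = 12
Natural end conditions: m_0 = m_3 = 0.
Hence m_0 = 0, m_1 = -48/7, m_2 = 18/7, m_3 = 0.
On [0, 1], S(x) = 3 + 29/7·x + 0·x² - 8/7·x³.
With x = 2/3: S(2/3) = 1025/189.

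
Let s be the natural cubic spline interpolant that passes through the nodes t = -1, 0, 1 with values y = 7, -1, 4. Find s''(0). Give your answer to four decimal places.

19.5000

Put m_i = s'' at the i-th knot. Here h = (1, 1) and Δ = (-8, 5), so the interior equations h_(i-1)·m_(i-1) + 2(h_(i-1)+h_i)·m_i + h_i·m_(i+1) = 6(Δ_i − Δ_(i-1)) read
  1·m_0 + 4·m_1 + 1·m_2 = 6(Δ_1 - Δ_0) = 78
Natural end conditions: m_0 = m_2 = 0.
Hence m_0 = 0, m_1 = 39/2, m_2 = 0.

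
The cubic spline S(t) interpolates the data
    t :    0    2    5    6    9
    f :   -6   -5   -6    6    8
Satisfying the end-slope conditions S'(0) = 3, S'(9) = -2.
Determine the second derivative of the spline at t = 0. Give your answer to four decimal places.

With M_i denoting the second derivative at x_i, h_i = 2, 3, 1, 3, and Δ_i = (y_(i+1) − y_i)/h_i = 1/2, -1/3, 12, 2/3:
  2·M_0 + 10·M_1 + 3·M_2 = 6(Δ_1 - Δ_0) = -5
  3·M_1 + 8·M_2 + 1·M_3 = 6(Δ_2 - Δ_1) = 74
  1·M_2 + 8·M_3 + 3·M_4 = 6(Δ_3 - Δ_2) = -68
Clamped end conditions give two more equations: 2h_0·M_0 + h_0·M_1 = 6(Δ_0 - S'(0)) = -15 and h_3·M_3 + 2h_3·M_4 = 6(S'(9) - Δ_3) = -16.
Forward elimination and back-substitution give M_0 = -2011/1068, M_1 = -997/267, M_2 = 6427/534, M_3 = -2959/267, M_4 = 1535/534.

-1.8830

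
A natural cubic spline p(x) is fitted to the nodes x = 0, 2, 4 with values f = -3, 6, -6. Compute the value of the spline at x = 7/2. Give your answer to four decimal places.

Put m_i = p'' at the i-th knot. Here h = (2, 2) and Δ = (9/2, -6), so the interior equations h_(i-1)·m_(i-1) + 2(h_(i-1)+h_i)·m_i + h_i·m_(i+1) = 6(Δ_i − Δ_(i-1)) read
  2·m_0 + 8·m_1 + 2·m_2 = 6(Δ_1 - Δ_0) = -63
Natural end conditions: m_0 = m_2 = 0.
Solving the tridiagonal system: m_0 = 0, m_1 = -63/8, m_2 = 0.
On [2, 4], p(x) = 6 - 3/4·(x - 2) - 63/16·(x - 2)² + 21/32·(x - 2)³.
With (x - 2) = 3/2: p(7/2) = -453/256.

-1.7695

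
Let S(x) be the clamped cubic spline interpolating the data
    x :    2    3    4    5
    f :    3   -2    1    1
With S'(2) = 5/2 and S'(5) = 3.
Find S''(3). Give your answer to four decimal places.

Write σ_i for S''(x_i). With h_i = 1, 1, 1 and divided differences Δ_i = -5, 3, 0, the continuity of S' gives the tridiagonal system
  1·σ_0 + 4·σ_1 + 1·σ_2 = 6(Δ_1 - Δ_0) = 48
  1·σ_1 + 4·σ_2 + 1·σ_3 = 6(Δ_2 - Δ_1) = -18
Clamped end conditions give two more equations: 2h_0·σ_0 + h_0·σ_1 = 6(Δ_0 - S'(2)) = -45 and h_2·σ_2 + 2h_2·σ_3 = 6(S'(5) - Δ_2) = 18.
Forward elimination and back-substitution give σ_0 = -104/3, σ_1 = 73/3, σ_2 = -44/3, σ_3 = 49/3.

24.3333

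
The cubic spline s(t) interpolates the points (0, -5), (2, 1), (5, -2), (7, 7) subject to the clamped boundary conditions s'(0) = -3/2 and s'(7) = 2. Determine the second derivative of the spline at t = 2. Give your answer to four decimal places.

-6.3750

With M_i denoting the second derivative at x_i, h_i = 2, 3, 2, and Δ_i = (y_(i+1) − y_i)/h_i = 3, -1, 9/2:
  2·M_0 + 10·M_1 + 3·M_2 = 6(Δ_1 - Δ_0) = -24
  3·M_1 + 10·M_2 + 2·M_3 = 6(Δ_2 - Δ_1) = 33
Clamped end conditions give two more equations: 2h_0·M_0 + h_0·M_1 = 6(Δ_0 - s'(0)) = 27 and h_2·M_2 + 2h_2·M_3 = 6(s'(7) - Δ_2) = -15.
Solving the tridiagonal system: M_0 = 159/16, M_1 = -51/8, M_2 = 53/8, M_3 = -113/16.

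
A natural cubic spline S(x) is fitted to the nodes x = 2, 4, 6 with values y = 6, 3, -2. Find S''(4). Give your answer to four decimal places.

-0.7500

Put m_i = S'' at the i-th knot. Here h = (2, 2) and Δ = (-3/2, -5/2), so the interior equations h_(i-1)·m_(i-1) + 2(h_(i-1)+h_i)·m_i + h_i·m_(i+1) = 6(Δ_i − Δ_(i-1)) read
  2·m_0 + 8·m_1 + 2·m_2 = 6(Δ_1 - Δ_0) = -6
Natural end conditions: m_0 = m_2 = 0.
Hence m_0 = 0, m_1 = -3/4, m_2 = 0.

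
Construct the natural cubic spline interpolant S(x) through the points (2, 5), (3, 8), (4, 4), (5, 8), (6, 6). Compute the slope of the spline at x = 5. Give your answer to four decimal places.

Put M_i = S'' at the i-th knot. Here h = (1, 1, 1, 1) and Δ = (3, -4, 4, -2), so the interior equations h_(i-1)·M_(i-1) + 2(h_(i-1)+h_i)·M_i + h_i·M_(i+1) = 6(Δ_i − Δ_(i-1)) read
  1·M_0 + 4·M_1 + 1·M_2 = 6(Δ_1 - Δ_0) = -42
  1·M_1 + 4·M_2 + 1·M_3 = 6(Δ_2 - Δ_1) = 48
  1·M_2 + 4·M_3 + 1·M_4 = 6(Δ_3 - Δ_2) = -36
Natural end conditions: M_0 = M_4 = 0.
Solving the tridiagonal system: M_0 = 0, M_1 = -429/28, M_2 = 135/7, M_3 = -387/28, M_4 = 0.
On [5, 6], S'(x) = b_3 + 2c_3·(x - 5) + 3d_3·(x - 5)² with b_3 = Δ_3 - h_3(2M_3 + M_4)/6 = 73/28, c_3 = M_3/2 = -387/56, d_3 = (M_4 - M_3)/(6h_3) = 129/56. So S'(5) = 73/28.

2.6071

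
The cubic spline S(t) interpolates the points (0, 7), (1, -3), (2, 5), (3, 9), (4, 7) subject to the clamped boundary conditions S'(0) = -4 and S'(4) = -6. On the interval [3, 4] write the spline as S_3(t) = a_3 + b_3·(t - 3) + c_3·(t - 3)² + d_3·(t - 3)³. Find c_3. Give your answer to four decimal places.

Let M_i = S''(x_i). Step sizes h_i = 1, 1, 1, 1; slopes of the chords Δ_i = (y_(i+1) - y_i)/h_i = -10, 8, 4, -2.
  1·M_0 + 4·M_1 + 1·M_2 = 6(Δ_1 - Δ_0) = 108
  1·M_1 + 4·M_2 + 1·M_3 = 6(Δ_2 - Δ_1) = -24
  1·M_2 + 4·M_3 + 1·M_4 = 6(Δ_3 - Δ_2) = -36
Clamped end conditions give two more equations: 2h_0·M_0 + h_0·M_1 = 6(Δ_0 - S'(0)) = -36 and h_3·M_3 + 2h_3·M_4 = 6(S'(4) - Δ_3) = -24.
Solving: M_0 = -535/14, M_1 = 283/7, M_2 = -31/2, M_3 = -17/7, M_4 = -151/14.
On [3, 4], with S_3(t) = a_3 + b_3·(t - 3) + c_3·(t - 3)² + d_3·(t - 3)³: c_3 = M_3/2 = -17/14, d_3 = (M_4 - M_3)/(6h_3) = -39/28, b_3 = Δ_3 - h_3(2M_3 + M_4)/6 = 17/28.

-1.2143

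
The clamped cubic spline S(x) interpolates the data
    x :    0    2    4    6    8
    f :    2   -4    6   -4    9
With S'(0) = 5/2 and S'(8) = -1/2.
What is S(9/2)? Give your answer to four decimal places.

4.1353

Put M_i = S'' at the i-th knot. Here h = (2, 2, 2, 2) and Δ = (-3, 5, -5, 13/2), so the interior equations h_(i-1)·M_(i-1) + 2(h_(i-1)+h_i)·M_i + h_i·M_(i+1) = 6(Δ_i − Δ_(i-1)) read
  2·M_0 + 8·M_1 + 2·M_2 = 6(Δ_1 - Δ_0) = 48
  2·M_1 + 8·M_2 + 2·M_3 = 6(Δ_2 - Δ_1) = -60
  2·M_2 + 8·M_3 + 2·M_4 = 6(Δ_3 - Δ_2) = 69
Clamped end conditions give two more equations: 2h_0·M_0 + h_0·M_1 = 6(Δ_0 - S'(0)) = -33 and h_3·M_3 + 2h_3·M_4 = 6(S'(8) - Δ_3) = -42.
Forward elimination and back-substitution give M_0 = -1683/112, M_1 = 759/56, M_2 = -243/16, M_3 = 963/56, M_4 = -2139/112.
On [4, 6], S(x) = 6 - 17/28·(x - 4) - 243/32·(x - 4)² + 1209/448·(x - 4)³.
With (x - 4) = 1/2: S(9/2) = 14821/3584.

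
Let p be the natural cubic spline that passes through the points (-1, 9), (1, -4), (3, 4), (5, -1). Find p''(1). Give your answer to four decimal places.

9.7000

Write m_i for p''(x_i). With h_i = 2, 2, 2 and divided differences Δ_i = -13/2, 4, -5/2, the continuity of p' gives the tridiagonal system
  2·m_0 + 8·m_1 + 2·m_2 = 6(Δ_1 - Δ_0) = 63
  2·m_1 + 8·m_2 + 2·m_3 = 6(Δ_2 - Δ_1) = -39
Natural end conditions: m_0 = m_3 = 0.
Forward elimination and back-substitution give m_0 = 0, m_1 = 97/10, m_2 = -73/10, m_3 = 0.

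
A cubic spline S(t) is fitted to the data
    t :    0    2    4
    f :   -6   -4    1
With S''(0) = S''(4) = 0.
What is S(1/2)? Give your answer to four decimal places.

-5.6758

Put m_i = S'' at the i-th knot. Here h = (2, 2) and Δ = (1, 5/2), so the interior equations h_(i-1)·m_(i-1) + 2(h_(i-1)+h_i)·m_i + h_i·m_(i+1) = 6(Δ_i − Δ_(i-1)) read
  2·m_0 + 8·m_1 + 2·m_2 = 6(Δ_1 - Δ_0) = 9
Natural end conditions: m_0 = m_2 = 0.
Forward elimination and back-substitution give m_0 = 0, m_1 = 9/8, m_2 = 0.
On [0, 2], S(t) = -6 + 5/8·t + 0·t² + 3/32·t³.
With t = 1/2: S(1/2) = -1453/256.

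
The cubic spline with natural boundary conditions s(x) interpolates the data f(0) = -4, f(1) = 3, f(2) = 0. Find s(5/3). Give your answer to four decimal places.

Put σ_i = s'' at the i-th knot. Here h = (1, 1) and Δ = (7, -3), so the interior equations h_(i-1)·σ_(i-1) + 2(h_(i-1)+h_i)·σ_i + h_i·σ_(i+1) = 6(Δ_i − Δ_(i-1)) read
  1·σ_0 + 4·σ_1 + 1·σ_2 = 6(Δ_1 - Δ_0) = -60
Natural end conditions: σ_0 = σ_2 = 0.
Hence σ_0 = 0, σ_1 = -15, σ_2 = 0.
On [1, 2], s(x) = 3 + 2·(x - 1) - 15/2·(x - 1)² + 5/2·(x - 1)³.
With (x - 1) = 2/3: s(5/3) = 47/27.

1.7407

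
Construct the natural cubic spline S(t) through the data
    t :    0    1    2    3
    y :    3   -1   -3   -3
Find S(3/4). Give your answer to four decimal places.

With M_i denoting the second derivative at x_i, h_i = 1, 1, 1, and Δ_i = (y_(i+1) − y_i)/h_i = -4, -2, 0:
  1·M_0 + 4·M_1 + 1·M_2 = 6(Δ_1 - Δ_0) = 12
  1·M_1 + 4·M_2 + 1·M_3 = 6(Δ_2 - Δ_1) = 12
Natural end conditions: M_0 = M_3 = 0.
Solving: M_0 = 0, M_1 = 12/5, M_2 = 12/5, M_3 = 0.
On [0, 1], S(t) = 3 - 22/5·t + 0·t² + 2/5·t³.
With t = 3/4: S(3/4) = -21/160.

-0.1313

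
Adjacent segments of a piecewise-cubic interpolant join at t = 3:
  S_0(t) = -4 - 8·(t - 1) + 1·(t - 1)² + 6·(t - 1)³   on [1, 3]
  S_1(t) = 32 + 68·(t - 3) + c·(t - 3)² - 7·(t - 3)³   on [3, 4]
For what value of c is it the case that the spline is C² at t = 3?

37

S_0''(t) = 2 + 36·(t - 1), so S_0''(3) = 74. On the right, S_1''(3) = 2c, so c = 37.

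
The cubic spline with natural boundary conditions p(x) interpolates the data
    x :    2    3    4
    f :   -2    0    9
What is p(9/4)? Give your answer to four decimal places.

-1.9102

Write M_i for p''(x_i). With h_i = 1, 1 and divided differences Δ_i = 2, 9, the continuity of p' gives the tridiagonal system
  1·M_0 + 4·M_1 + 1·M_2 = 6(Δ_1 - Δ_0) = 42
Natural end conditions: M_0 = M_2 = 0.
Hence M_0 = 0, M_1 = 21/2, M_2 = 0.
On [2, 3], p(x) = -2 + 1/4·(x - 2) + 0·(x - 2)² + 7/4·(x - 2)³.
With (x - 2) = 1/4: p(9/4) = -489/256.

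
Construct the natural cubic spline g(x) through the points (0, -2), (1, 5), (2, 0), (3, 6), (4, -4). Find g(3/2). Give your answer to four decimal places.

Write σ_i for g''(x_i). With h_i = 1, 1, 1, 1 and divided differences Δ_i = 7, -5, 6, -10, the continuity of g' gives the tridiagonal system
  1·σ_0 + 4·σ_1 + 1·σ_2 = 6(Δ_1 - Δ_0) = -72
  1·σ_1 + 4·σ_2 + 1·σ_3 = 6(Δ_2 - Δ_1) = 66
  1·σ_2 + 4·σ_3 + 1·σ_4 = 6(Δ_3 - Δ_2) = -96
Natural end conditions: σ_0 = σ_4 = 0.
Solving the tridiagonal system: σ_0 = 0, σ_1 = -180/7, σ_2 = 216/7, σ_3 = -222/7, σ_4 = 0.
On [1, 2], g(x) = 5 - 11/7·(x - 1) - 90/7·(x - 1)² + 66/7·(x - 1)³.
With (x - 1) = 1/2: g(3/2) = 61/28.

2.1786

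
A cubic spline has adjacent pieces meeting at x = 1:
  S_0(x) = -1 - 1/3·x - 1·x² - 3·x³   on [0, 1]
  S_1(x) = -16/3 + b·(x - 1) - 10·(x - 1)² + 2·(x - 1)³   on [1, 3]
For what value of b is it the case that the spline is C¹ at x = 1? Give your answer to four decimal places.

S_0'(x) = -1/3 - 2·x - 9·x², so S_0'(1) = -34/3. On the right, S_1'(1) = b, so b = -34/3.

-11.3333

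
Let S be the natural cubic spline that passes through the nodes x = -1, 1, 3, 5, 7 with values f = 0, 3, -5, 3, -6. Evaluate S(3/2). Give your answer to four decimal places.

Put M_i = S'' at the i-th knot. Here h = (2, 2, 2, 2) and Δ = (3/2, -4, 4, -9/2), so the interior equations h_(i-1)·M_(i-1) + 2(h_(i-1)+h_i)·M_i + h_i·M_(i+1) = 6(Δ_i − Δ_(i-1)) read
  2·M_0 + 8·M_1 + 2·M_2 = 6(Δ_1 - Δ_0) = -33
  2·M_1 + 8·M_2 + 2·M_3 = 6(Δ_2 - Δ_1) = 48
  2·M_2 + 8·M_3 + 2·M_4 = 6(Δ_3 - Δ_2) = -51
Natural end conditions: M_0 = M_4 = 0.
Forward elimination and back-substitution give M_0 = 0, M_1 = -369/56, M_2 = 69/7, M_3 = -495/56, M_4 = 0.
On [1, 3], S(x) = 3 - 81/28·(x - 1) - 369/112·(x - 1)² + 307/224·(x - 1)³.
With (x - 1) = 1/2: S(3/2) = 1615/1792.

0.9012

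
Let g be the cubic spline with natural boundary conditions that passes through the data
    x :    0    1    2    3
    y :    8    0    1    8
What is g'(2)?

With M_i denoting the second derivative at x_i, h_i = 1, 1, 1, and Δ_i = (y_(i+1) − y_i)/h_i = -8, 1, 7:
  1·M_0 + 4·M_1 + 1·M_2 = 6(Δ_1 - Δ_0) = 54
  1·M_1 + 4·M_2 + 1·M_3 = 6(Δ_2 - Δ_1) = 36
Natural end conditions: M_0 = M_3 = 0.
Hence M_0 = 0, M_1 = 12, M_2 = 6, M_3 = 0.
On [2, 3], g'(x) = b_2 + 2c_2·(x - 2) + 3d_2·(x - 2)² with b_2 = Δ_2 - h_2(2M_2 + M_3)/6 = 5, c_2 = M_2/2 = 3, d_2 = (M_3 - M_2)/(6h_2) = -1. So g'(2) = 5.

5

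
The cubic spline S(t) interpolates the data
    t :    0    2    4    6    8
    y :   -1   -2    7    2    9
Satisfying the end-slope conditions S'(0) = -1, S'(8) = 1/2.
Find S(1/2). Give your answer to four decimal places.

-1.7280

Put M_i = S'' at the i-th knot. Here h = (2, 2, 2, 2) and Δ = (-1/2, 9/2, -5/2, 7/2), so the interior equations h_(i-1)·M_(i-1) + 2(h_(i-1)+h_i)·M_i + h_i·M_(i+1) = 6(Δ_i − Δ_(i-1)) read
  2·M_0 + 8·M_1 + 2·M_2 = 6(Δ_1 - Δ_0) = 30
  2·M_1 + 8·M_2 + 2·M_3 = 6(Δ_2 - Δ_1) = -42
  2·M_2 + 8·M_3 + 2·M_4 = 6(Δ_3 - Δ_2) = 36
Clamped end conditions give two more equations: 2h_0·M_0 + h_0·M_1 = 6(Δ_0 - S'(0)) = 3 and h_3·M_3 + 2h_3·M_4 = 6(S'(8) - Δ_3) = -18.
Solving the tridiagonal system: M_0 = -291/112, M_1 = 375/56, M_2 = -147/16, M_3 = 507/56, M_4 = -1011/112.
On [0, 2], S(t) = -1 - 1·t - 291/224·t² + 347/448·t³.
With t = 1/2: S(1/2) = -6193/3584.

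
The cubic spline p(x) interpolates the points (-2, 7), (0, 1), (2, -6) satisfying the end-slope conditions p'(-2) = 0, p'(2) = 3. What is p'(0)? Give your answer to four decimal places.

Put M_i = p'' at the i-th knot. Here h = (2, 2) and Δ = (-3, -7/2), so the interior equations h_(i-1)·M_(i-1) + 2(h_(i-1)+h_i)·M_i + h_i·M_(i+1) = 6(Δ_i − Δ_(i-1)) read
  2·M_0 + 8·M_1 + 2·M_2 = 6(Δ_1 - Δ_0) = -3
Clamped end conditions give two more equations: 2h_0·M_0 + h_0·M_1 = 6(Δ_0 - p'(-2)) = -18 and h_1·M_1 + 2h_1·M_2 = 6(p'(2) - Δ_1) = 39.
Forward elimination and back-substitution give M_0 = -27/8, M_1 = -9/4, M_2 = 87/8.
On [0, 2], p'(x) = b_1 + 2c_1·x + 3d_1·x² with b_1 = Δ_1 - h_1(2M_1 + M_2)/6 = -45/8, c_1 = M_1/2 = -9/8, d_1 = (M_2 - M_1)/(6h_1) = 35/32. So p'(0) = -45/8.

-5.6250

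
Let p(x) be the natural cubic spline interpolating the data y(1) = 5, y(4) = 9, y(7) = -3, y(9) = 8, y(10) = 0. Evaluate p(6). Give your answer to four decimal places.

Write M_i for p''(x_i). With h_i = 3, 3, 2, 1 and divided differences Δ_i = 4/3, -4, 11/2, -8, the continuity of p' gives the tridiagonal system
  3·M_0 + 12·M_1 + 3·M_2 = 6(Δ_1 - Δ_0) = -32
  3·M_1 + 10·M_2 + 2·M_3 = 6(Δ_2 - Δ_1) = 57
  2·M_2 + 6·M_3 + 1·M_4 = 6(Δ_3 - Δ_2) = -81
Natural end conditions: M_0 = M_4 = 0.
Solving the tridiagonal system: M_0 = 0, M_1 = -1652/309, M_2 = 1104/103, M_3 = -3517/206, M_4 = 0.
On [4, 7], p(x) = 9 - 1240/309·(x - 4) - 826/309·(x - 4)² + 2482/2781·(x - 4)³.
With (x - 4) = 2: p(6) = -7171/2781.

-2.5786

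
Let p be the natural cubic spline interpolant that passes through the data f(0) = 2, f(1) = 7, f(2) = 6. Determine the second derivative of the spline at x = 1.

With M_i denoting the second derivative at x_i, h_i = 1, 1, and Δ_i = (y_(i+1) − y_i)/h_i = 5, -1:
  1·M_0 + 4·M_1 + 1·M_2 = 6(Δ_1 - Δ_0) = -36
Natural end conditions: M_0 = M_2 = 0.
Forward elimination and back-substitution give M_0 = 0, M_1 = -9, M_2 = 0.

-9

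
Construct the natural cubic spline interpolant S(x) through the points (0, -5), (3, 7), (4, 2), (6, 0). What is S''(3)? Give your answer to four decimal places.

Write M_i for S''(x_i). With h_i = 3, 1, 2 and divided differences Δ_i = 4, -5, -1, the continuity of S' gives the tridiagonal system
  3·M_0 + 8·M_1 + 1·M_2 = 6(Δ_1 - Δ_0) = -54
  1·M_1 + 6·M_2 + 2·M_3 = 6(Δ_2 - Δ_1) = 24
Natural end conditions: M_0 = M_3 = 0.
Forward elimination and back-substitution give M_0 = 0, M_1 = -348/47, M_2 = 246/47, M_3 = 0.

-7.4043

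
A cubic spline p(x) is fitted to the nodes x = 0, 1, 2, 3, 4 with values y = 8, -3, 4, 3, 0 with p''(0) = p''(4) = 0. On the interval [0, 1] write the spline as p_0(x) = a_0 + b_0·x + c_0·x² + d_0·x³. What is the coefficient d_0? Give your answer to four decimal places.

5.3571

Write M_i for p''(x_i). With h_i = 1, 1, 1, 1 and divided differences Δ_i = -11, 7, -1, -3, the continuity of p' gives the tridiagonal system
  1·M_0 + 4·M_1 + 1·M_2 = 6(Δ_1 - Δ_0) = 108
  1·M_1 + 4·M_2 + 1·M_3 = 6(Δ_2 - Δ_1) = -48
  1·M_2 + 4·M_3 + 1·M_4 = 6(Δ_3 - Δ_2) = -12
Natural end conditions: M_0 = M_4 = 0.
Forward elimination and back-substitution give M_0 = 0, M_1 = 225/7, M_2 = -144/7, M_3 = 15/7, M_4 = 0.
On [0, 1], with p_0(x) = a_0 + b_0·x + c_0·x² + d_0·x³: c_0 = M_0/2 = 0, d_0 = (M_1 - M_0)/(6h_0) = 75/14, b_0 = Δ_0 - h_0(2M_0 + M_1)/6 = -229/14.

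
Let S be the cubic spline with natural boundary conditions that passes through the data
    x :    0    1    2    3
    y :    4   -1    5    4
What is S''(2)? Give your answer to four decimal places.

With σ_i denoting the second derivative at x_i, h_i = 1, 1, 1, and Δ_i = (y_(i+1) − y_i)/h_i = -5, 6, -1:
  1·σ_0 + 4·σ_1 + 1·σ_2 = 6(Δ_1 - Δ_0) = 66
  1·σ_1 + 4·σ_2 + 1·σ_3 = 6(Δ_2 - Δ_1) = -42
Natural end conditions: σ_0 = σ_3 = 0.
Solving the tridiagonal system: σ_0 = 0, σ_1 = 102/5, σ_2 = -78/5, σ_3 = 0.

-15.6000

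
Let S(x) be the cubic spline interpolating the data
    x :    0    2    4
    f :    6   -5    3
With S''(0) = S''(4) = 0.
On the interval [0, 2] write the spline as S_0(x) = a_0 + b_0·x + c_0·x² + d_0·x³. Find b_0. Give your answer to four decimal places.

-7.8750

Write σ_i for S''(x_i). With h_i = 2, 2 and divided differences Δ_i = -11/2, 4, the continuity of S' gives the tridiagonal system
  2·σ_0 + 8·σ_1 + 2·σ_2 = 6(Δ_1 - Δ_0) = 57
Natural end conditions: σ_0 = σ_2 = 0.
Solving the tridiagonal system: σ_0 = 0, σ_1 = 57/8, σ_2 = 0.
On [0, 2], with S_0(x) = a_0 + b_0·x + c_0·x² + d_0·x³: c_0 = σ_0/2 = 0, d_0 = (σ_1 - σ_0)/(6h_0) = 19/32, b_0 = Δ_0 - h_0(2σ_0 + σ_1)/6 = -63/8.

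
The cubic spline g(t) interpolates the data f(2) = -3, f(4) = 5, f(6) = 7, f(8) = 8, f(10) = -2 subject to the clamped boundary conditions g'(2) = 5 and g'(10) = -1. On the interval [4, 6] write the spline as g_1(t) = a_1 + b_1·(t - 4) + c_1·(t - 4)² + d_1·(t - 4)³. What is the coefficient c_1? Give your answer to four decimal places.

-1.3661

With M_i denoting the second derivative at x_i, h_i = 2, 2, 2, 2, and Δ_i = (y_(i+1) − y_i)/h_i = 4, 1, 1/2, -5:
  2·M_0 + 8·M_1 + 2·M_2 = 6(Δ_1 - Δ_0) = -18
  2·M_1 + 8·M_2 + 2·M_3 = 6(Δ_2 - Δ_1) = -3
  2·M_2 + 8·M_3 + 2·M_4 = 6(Δ_3 - Δ_2) = -33
Clamped end conditions give two more equations: 2h_0·M_0 + h_0·M_1 = 6(Δ_0 - g'(2)) = -6 and h_3·M_3 + 2h_3·M_4 = 6(g'(10) - Δ_3) = 24.
Forward elimination and back-substitution give M_0 = -15/112, M_1 = -153/56, M_2 = 33/16, M_3 = -393/56, M_4 = 1065/112.
On [4, 6], with g_1(t) = a_1 + b_1·(t - 4) + c_1·(t - 4)² + d_1·(t - 4)³: c_1 = M_1/2 = -153/112, d_1 = (M_2 - M_1)/(6h_1) = 179/448, b_1 = Δ_1 - h_1(2M_1 + M_2)/6 = 239/112.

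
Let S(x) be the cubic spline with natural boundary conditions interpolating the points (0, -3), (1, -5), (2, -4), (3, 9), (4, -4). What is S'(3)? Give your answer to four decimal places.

2.5357

Let σ_i = S''(x_i). Step sizes h_i = 1, 1, 1, 1; slopes of the chords Δ_i = (y_(i+1) - y_i)/h_i = -2, 1, 13, -13.
  1·σ_0 + 4·σ_1 + 1·σ_2 = 6(Δ_1 - Δ_0) = 18
  1·σ_1 + 4·σ_2 + 1·σ_3 = 6(Δ_2 - Δ_1) = 72
  1·σ_2 + 4·σ_3 + 1·σ_4 = 6(Δ_3 - Δ_2) = -156
Natural end conditions: σ_0 = σ_4 = 0.
Solving the tridiagonal system: σ_0 = 0, σ_1 = -87/28, σ_2 = 213/7, σ_3 = -1305/28, σ_4 = 0.
On [3, 4], S'(x) = b_3 + 2c_3·(x - 3) + 3d_3·(x - 3)² with b_3 = Δ_3 - h_3(2σ_3 + σ_4)/6 = 71/28, c_3 = σ_3/2 = -1305/56, d_3 = (σ_4 - σ_3)/(6h_3) = 435/56. So S'(3) = 71/28.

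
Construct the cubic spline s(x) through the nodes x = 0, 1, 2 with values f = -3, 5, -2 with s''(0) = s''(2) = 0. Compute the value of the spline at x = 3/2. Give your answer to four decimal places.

2.9063

Write σ_i for s''(x_i). With h_i = 1, 1 and divided differences Δ_i = 8, -7, the continuity of s' gives the tridiagonal system
  1·σ_0 + 4·σ_1 + 1·σ_2 = 6(Δ_1 - Δ_0) = -90
Natural end conditions: σ_0 = σ_2 = 0.
Solving: σ_0 = 0, σ_1 = -45/2, σ_2 = 0.
On [1, 2], s(x) = 5 + 1/2·(x - 1) - 45/4·(x - 1)² + 15/4·(x - 1)³.
With (x - 1) = 1/2: s(3/2) = 93/32.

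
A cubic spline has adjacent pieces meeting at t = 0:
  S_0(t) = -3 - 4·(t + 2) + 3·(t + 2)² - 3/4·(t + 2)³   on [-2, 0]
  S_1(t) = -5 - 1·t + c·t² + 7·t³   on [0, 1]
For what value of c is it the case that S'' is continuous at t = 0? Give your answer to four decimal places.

-1.5000

S_0''(t) = 6 - 9/2·(t + 2), so S_0''(0) = -3. On the right, S_1''(0) = 2c, so c = -3/2.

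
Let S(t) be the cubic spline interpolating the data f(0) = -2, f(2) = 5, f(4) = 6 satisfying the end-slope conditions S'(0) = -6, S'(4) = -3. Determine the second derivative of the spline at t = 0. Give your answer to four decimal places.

Put M_i = S'' at the i-th knot. Here h = (2, 2) and Δ = (7/2, 1/2), so the interior equations h_(i-1)·M_(i-1) + 2(h_(i-1)+h_i)·M_i + h_i·M_(i+1) = 6(Δ_i − Δ_(i-1)) read
  2·M_0 + 8·M_1 + 2·M_2 = 6(Δ_1 - Δ_0) = -18
Clamped end conditions give two more equations: 2h_0·M_0 + h_0·M_1 = 6(Δ_0 - S'(0)) = 57 and h_1·M_1 + 2h_1·M_2 = 6(S'(4) - Δ_1) = -21.
Forward elimination and back-substitution give M_0 = 69/4, M_1 = -6, M_2 = -9/4.

17.2500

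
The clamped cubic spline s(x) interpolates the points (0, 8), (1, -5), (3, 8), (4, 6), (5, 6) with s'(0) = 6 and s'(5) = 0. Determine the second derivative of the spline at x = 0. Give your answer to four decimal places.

-77.1094

Put m_i = s'' at the i-th knot. Here h = (1, 2, 1, 1) and Δ = (-13, 13/2, -2, 0), so the interior equations h_(i-1)·m_(i-1) + 2(h_(i-1)+h_i)·m_i + h_i·m_(i+1) = 6(Δ_i − Δ_(i-1)) read
  1·m_0 + 6·m_1 + 2·m_2 = 6(Δ_1 - Δ_0) = 117
  2·m_1 + 6·m_2 + 1·m_3 = 6(Δ_2 - Δ_1) = -51
  1·m_2 + 4·m_3 + 1·m_4 = 6(Δ_3 - Δ_2) = 12
Clamped end conditions give two more equations: 2h_0·m_0 + h_0·m_1 = 6(Δ_0 - s'(0)) = -114 and h_3·m_3 + 2h_3·m_4 = 6(s'(5) - Δ_3) = 0.
Solving: m_0 = -4935/64, m_1 = 1287/32, m_2 = -3021/128, m_3 = 651/64, m_4 = -651/128.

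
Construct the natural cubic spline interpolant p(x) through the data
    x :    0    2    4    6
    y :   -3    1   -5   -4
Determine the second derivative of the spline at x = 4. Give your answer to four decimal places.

3.8000

Write σ_i for p''(x_i). With h_i = 2, 2, 2 and divided differences Δ_i = 2, -3, 1/2, the continuity of p' gives the tridiagonal system
  2·σ_0 + 8·σ_1 + 2·σ_2 = 6(Δ_1 - Δ_0) = -30
  2·σ_1 + 8·σ_2 + 2·σ_3 = 6(Δ_2 - Δ_1) = 21
Natural end conditions: σ_0 = σ_3 = 0.
Forward elimination and back-substitution give σ_0 = 0, σ_1 = -47/10, σ_2 = 19/5, σ_3 = 0.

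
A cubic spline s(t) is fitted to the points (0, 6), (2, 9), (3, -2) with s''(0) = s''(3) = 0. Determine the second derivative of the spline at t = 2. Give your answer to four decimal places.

Put M_i = s'' at the i-th knot. Here h = (2, 1) and Δ = (3/2, -11), so the interior equations h_(i-1)·M_(i-1) + 2(h_(i-1)+h_i)·M_i + h_i·M_(i+1) = 6(Δ_i − Δ_(i-1)) read
  2·M_0 + 6·M_1 + 1·M_2 = 6(Δ_1 - Δ_0) = -75
Natural end conditions: M_0 = M_2 = 0.
Forward elimination and back-substitution give M_0 = 0, M_1 = -25/2, M_2 = 0.

-12.5000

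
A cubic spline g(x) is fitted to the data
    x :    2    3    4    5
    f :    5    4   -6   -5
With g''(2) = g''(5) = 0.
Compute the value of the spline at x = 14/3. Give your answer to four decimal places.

-6.3802

Write M_i for g''(x_i). With h_i = 1, 1, 1 and divided differences Δ_i = -1, -10, 1, the continuity of g' gives the tridiagonal system
  1·M_0 + 4·M_1 + 1·M_2 = 6(Δ_1 - Δ_0) = -54
  1·M_1 + 4·M_2 + 1·M_3 = 6(Δ_2 - Δ_1) = 66
Natural end conditions: M_0 = M_3 = 0.
Forward elimination and back-substitution give M_0 = 0, M_1 = -94/5, M_2 = 106/5, M_3 = 0.
On [4, 5], g(x) = -6 - 91/15·(x - 4) + 53/5·(x - 4)² - 53/15·(x - 4)³.
With (x - 4) = 2/3: g(14/3) = -2584/405.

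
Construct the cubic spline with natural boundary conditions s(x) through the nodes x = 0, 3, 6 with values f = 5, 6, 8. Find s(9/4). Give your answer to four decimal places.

With m_i denoting the second derivative at x_i, h_i = 3, 3, and Δ_i = (y_(i+1) − y_i)/h_i = 1/3, 2/3:
  3·m_0 + 12·m_1 + 3·m_2 = 6(Δ_1 - Δ_0) = 2
Natural end conditions: m_0 = m_2 = 0.
Solving: m_0 = 0, m_1 = 1/6, m_2 = 0.
On [0, 3], s(x) = 5 + 1/4·x + 0·x² + 1/108·x³.
With x = 9/4: s(9/4) = 1451/256.

5.6680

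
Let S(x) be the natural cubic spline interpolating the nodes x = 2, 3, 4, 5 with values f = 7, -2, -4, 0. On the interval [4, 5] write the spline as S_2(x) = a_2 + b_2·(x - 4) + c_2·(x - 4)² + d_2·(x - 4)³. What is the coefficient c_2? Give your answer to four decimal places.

With m_i denoting the second derivative at x_i, h_i = 1, 1, 1, and Δ_i = (y_(i+1) − y_i)/h_i = -9, -2, 4:
  1·m_0 + 4·m_1 + 1·m_2 = 6(Δ_1 - Δ_0) = 42
  1·m_1 + 4·m_2 + 1·m_3 = 6(Δ_2 - Δ_1) = 36
Natural end conditions: m_0 = m_3 = 0.
Forward elimination and back-substitution give m_0 = 0, m_1 = 44/5, m_2 = 34/5, m_3 = 0.
On [4, 5], with S_2(x) = a_2 + b_2·(x - 4) + c_2·(x - 4)² + d_2·(x - 4)³: c_2 = m_2/2 = 17/5, d_2 = (m_3 - m_2)/(6h_2) = -17/15, b_2 = Δ_2 - h_2(2m_2 + m_3)/6 = 26/15.

3.4000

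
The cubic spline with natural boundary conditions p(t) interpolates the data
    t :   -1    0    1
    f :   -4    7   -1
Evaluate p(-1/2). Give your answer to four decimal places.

Let M_i = p''(x_i). Step sizes h_i = 1, 1; slopes of the chords Δ_i = (y_(i+1) - y_i)/h_i = 11, -8.
  1·M_0 + 4·M_1 + 1·M_2 = 6(Δ_1 - Δ_0) = -114
Natural end conditions: M_0 = M_2 = 0.
Forward elimination and back-substitution give M_0 = 0, M_1 = -57/2, M_2 = 0.
On [-1, 0], p(t) = -4 + 63/4·(t + 1) + 0·(t + 1)² - 19/4·(t + 1)³.
With (t + 1) = 1/2: p(-1/2) = 105/32.

3.2813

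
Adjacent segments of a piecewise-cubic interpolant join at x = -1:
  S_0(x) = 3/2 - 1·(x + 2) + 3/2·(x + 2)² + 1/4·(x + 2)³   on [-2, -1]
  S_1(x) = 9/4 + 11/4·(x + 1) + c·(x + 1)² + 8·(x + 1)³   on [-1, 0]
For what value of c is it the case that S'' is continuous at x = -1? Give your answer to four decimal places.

S_0''(x) = 3 + 3/2·(x + 2), so S_0''(-1) = 9/2. On the right, S_1''(-1) = 2c, so c = 9/4.

2.2500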